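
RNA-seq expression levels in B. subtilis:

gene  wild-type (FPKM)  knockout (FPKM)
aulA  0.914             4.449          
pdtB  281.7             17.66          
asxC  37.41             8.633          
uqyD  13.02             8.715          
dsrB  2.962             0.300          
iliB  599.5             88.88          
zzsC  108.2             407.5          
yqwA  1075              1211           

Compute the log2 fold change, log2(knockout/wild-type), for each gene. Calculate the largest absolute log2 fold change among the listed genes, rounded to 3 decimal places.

3.996

log2(4.449/0.914) = 2.283  (aulA)
log2(17.66/281.7) = -3.996  (pdtB)
log2(8.633/37.41) = -2.115  (asxC)
log2(8.715/13.02) = -0.579  (uqyD)
log2(0.300/2.962) = -3.304  (dsrB)
log2(88.88/599.5) = -2.754  (iliB)
log2(407.5/108.2) = 1.913  (zzsC)
log2(1211/1075) = 0.172  (yqwA)
The largest magnitude belongs to pdtB.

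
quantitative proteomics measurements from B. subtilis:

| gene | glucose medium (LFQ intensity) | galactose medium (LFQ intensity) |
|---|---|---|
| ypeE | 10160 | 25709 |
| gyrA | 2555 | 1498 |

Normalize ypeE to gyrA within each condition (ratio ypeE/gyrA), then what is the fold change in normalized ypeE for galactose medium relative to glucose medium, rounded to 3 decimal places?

4.316

ypeE/gyrA (glucose medium) = 10160 / 2555 = 3.9765
ypeE/gyrA (galactose medium) = 25709 / 1498 = 17.162
Fold change = 17.162 / 3.9765 = 4.3159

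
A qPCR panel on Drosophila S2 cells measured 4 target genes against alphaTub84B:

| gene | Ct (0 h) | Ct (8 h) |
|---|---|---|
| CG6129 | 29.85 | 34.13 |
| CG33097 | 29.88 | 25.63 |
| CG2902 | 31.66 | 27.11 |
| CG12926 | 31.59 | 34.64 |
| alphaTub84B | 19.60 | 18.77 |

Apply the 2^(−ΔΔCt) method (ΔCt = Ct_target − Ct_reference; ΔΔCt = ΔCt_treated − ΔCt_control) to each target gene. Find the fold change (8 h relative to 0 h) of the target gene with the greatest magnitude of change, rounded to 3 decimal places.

0.029

CG6129: ΔΔCt = (34.13−18.77) − (29.85−19.60) = 15.36 − 10.25 = 5.11; fold change = 2^-5.11 = 0.029
CG33097: ΔΔCt = (25.63−18.77) − (29.88−19.60) = 6.86 − 10.28 = -3.42; fold change = 2^3.42 = 10.703
CG2902: ΔΔCt = (27.11−18.77) − (31.66−19.60) = 8.34 − 12.06 = -3.72; fold change = 2^3.72 = 13.177
CG12926: ΔΔCt = (34.64−18.77) − (31.59−19.60) = 15.87 − 11.99 = 3.88; fold change = 2^-3.88 = 0.068
CG6129 has the largest |ΔΔCt| = 5.11.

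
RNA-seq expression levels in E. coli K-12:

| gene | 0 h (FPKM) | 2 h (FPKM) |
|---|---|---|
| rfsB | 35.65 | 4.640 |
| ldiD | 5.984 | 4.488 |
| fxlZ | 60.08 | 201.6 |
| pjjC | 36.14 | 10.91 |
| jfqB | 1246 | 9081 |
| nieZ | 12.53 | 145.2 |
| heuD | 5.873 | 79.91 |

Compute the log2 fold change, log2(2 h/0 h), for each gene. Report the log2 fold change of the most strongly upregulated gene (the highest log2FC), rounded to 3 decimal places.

3.766

log2(4.640/35.65) = -2.942  (rfsB)
log2(4.488/5.984) = -0.415  (ldiD)
log2(201.6/60.08) = 1.747  (fxlZ)
log2(10.91/36.14) = -1.728  (pjjC)
log2(9081/1246) = 2.866  (jfqB)
log2(145.2/12.53) = 3.535  (nieZ)
log2(79.91/5.873) = 3.766  (heuD)
heuD is most strongly upregulated.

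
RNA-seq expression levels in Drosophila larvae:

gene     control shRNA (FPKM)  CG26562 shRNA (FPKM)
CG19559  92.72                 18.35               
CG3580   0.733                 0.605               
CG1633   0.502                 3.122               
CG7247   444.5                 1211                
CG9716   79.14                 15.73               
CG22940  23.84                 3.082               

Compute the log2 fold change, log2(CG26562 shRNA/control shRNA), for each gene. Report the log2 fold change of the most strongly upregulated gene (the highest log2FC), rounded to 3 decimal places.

log2(18.35/92.72) = -2.337  (CG19559)
log2(0.605/0.733) = -0.277  (CG3580)
log2(3.122/0.502) = 2.637  (CG1633)
log2(1211/444.5) = 1.446  (CG7247)
log2(15.73/79.14) = -2.331  (CG9716)
log2(3.082/23.84) = -2.951  (CG22940)
CG1633 is most strongly upregulated.

2.637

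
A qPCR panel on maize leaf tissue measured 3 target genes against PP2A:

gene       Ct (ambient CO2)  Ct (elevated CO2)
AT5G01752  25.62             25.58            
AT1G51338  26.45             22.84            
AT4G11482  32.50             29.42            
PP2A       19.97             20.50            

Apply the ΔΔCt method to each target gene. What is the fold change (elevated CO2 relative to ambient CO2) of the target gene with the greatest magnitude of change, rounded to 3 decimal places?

AT5G01752: ΔΔCt = (25.58−20.50) − (25.62−19.97) = 5.08 − 5.65 = -0.57; fold change = 2^0.57 = 1.485
AT1G51338: ΔΔCt = (22.84−20.50) − (26.45−19.97) = 2.34 − 6.48 = -4.14; fold change = 2^4.14 = 17.630
AT4G11482: ΔΔCt = (29.42−20.50) − (32.50−19.97) = 8.92 − 12.53 = -3.61; fold change = 2^3.61 = 12.210
AT1G51338 has the largest |ΔΔCt| = 4.14.

17.630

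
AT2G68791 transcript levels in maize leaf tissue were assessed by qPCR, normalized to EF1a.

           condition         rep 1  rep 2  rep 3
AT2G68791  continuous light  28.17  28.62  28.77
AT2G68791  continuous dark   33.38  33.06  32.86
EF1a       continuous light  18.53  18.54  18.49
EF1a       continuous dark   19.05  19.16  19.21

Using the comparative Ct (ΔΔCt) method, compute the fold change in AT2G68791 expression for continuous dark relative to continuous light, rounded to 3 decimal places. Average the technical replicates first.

0.064

Mean Ct: AT2G68791 continuous light 28.520; AT2G68791 continuous dark 33.100; EF1a continuous light 18.520; EF1a continuous dark 19.140
ΔCt(continuous light) = 28.520 − 18.520 = 10.000
ΔCt(continuous dark) = 33.100 − 19.140 = 13.960
ΔΔCt = 13.960 − 10.000 = 3.960
Fold change = 2^(−3.960) = 0.0643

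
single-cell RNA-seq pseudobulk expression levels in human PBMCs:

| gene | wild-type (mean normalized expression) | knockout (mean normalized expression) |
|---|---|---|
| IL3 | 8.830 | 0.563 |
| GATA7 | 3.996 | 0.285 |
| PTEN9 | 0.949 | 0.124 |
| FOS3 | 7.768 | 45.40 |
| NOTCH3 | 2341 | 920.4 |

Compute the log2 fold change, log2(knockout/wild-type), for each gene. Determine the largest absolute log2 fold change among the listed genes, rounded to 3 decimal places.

log2(0.563/8.830) = -3.971  (IL3)
log2(0.285/3.996) = -3.810  (GATA7)
log2(0.124/0.949) = -2.936  (PTEN9)
log2(45.40/7.768) = 2.547  (FOS3)
log2(920.4/2341) = -1.347  (NOTCH3)
The largest magnitude belongs to IL3.

3.971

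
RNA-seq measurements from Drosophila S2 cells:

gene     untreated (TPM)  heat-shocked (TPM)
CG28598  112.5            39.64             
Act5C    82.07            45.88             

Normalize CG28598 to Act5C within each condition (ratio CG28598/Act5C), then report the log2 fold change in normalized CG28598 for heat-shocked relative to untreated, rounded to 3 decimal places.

-0.666

CG28598/Act5C (untreated) = 112.5 / 82.07 = 1.3708
CG28598/Act5C (heat-shocked) = 39.64 / 45.88 = 0.86399
Fold change = 0.86399 / 1.3708 = 0.6303
log2(0.6303) = -0.6659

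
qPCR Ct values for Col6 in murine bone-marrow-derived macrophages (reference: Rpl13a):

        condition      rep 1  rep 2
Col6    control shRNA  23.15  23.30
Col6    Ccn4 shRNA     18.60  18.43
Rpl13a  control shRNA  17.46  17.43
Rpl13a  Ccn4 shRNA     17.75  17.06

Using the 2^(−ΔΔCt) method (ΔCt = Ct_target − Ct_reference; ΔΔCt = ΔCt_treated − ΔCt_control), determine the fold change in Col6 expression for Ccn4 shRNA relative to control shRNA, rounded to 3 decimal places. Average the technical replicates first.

25.457

Mean Ct: Col6 control shRNA 23.225; Col6 Ccn4 shRNA 18.515; Rpl13a control shRNA 17.445; Rpl13a Ccn4 shRNA 17.405
ΔCt(control shRNA) = 23.225 − 17.445 = 5.780
ΔCt(Ccn4 shRNA) = 18.515 − 17.405 = 1.110
ΔΔCt = 1.110 − 5.780 = -4.670
Fold change = 2^(−(-4.670)) = 2^4.670 = 25.4572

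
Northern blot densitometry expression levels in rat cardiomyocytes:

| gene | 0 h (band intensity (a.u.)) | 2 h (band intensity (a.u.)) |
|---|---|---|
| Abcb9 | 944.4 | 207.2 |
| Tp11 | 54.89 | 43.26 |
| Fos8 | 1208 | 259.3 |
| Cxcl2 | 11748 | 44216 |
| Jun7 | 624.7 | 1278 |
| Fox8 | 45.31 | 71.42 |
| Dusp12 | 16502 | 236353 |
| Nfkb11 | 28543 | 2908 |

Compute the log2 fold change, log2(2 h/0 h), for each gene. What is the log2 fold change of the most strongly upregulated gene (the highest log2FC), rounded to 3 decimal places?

log2(207.2/944.4) = -2.188  (Abcb9)
log2(43.26/54.89) = -0.344  (Tp11)
log2(259.3/1208) = -2.220  (Fos8)
log2(44216/11748) = 1.912  (Cxcl2)
log2(1278/624.7) = 1.033  (Jun7)
log2(71.42/45.31) = 0.656  (Fox8)
log2(236353/16502) = 3.840  (Dusp12)
log2(2908/28543) = -3.295  (Nfkb11)
Dusp12 is most strongly upregulated.

3.840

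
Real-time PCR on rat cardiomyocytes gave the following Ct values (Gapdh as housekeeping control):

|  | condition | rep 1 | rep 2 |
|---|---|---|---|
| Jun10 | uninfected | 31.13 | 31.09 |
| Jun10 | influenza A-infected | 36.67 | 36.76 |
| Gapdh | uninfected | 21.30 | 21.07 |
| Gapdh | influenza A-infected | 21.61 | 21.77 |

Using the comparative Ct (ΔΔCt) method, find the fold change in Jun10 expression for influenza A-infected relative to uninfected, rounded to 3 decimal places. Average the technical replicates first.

Mean Ct: Jun10 uninfected 31.110; Jun10 influenza A-infected 36.715; Gapdh uninfected 21.185; Gapdh influenza A-infected 21.690
ΔCt(uninfected) = 31.110 − 21.185 = 9.925
ΔCt(influenza A-infected) = 36.715 − 21.690 = 15.025
ΔΔCt = 15.025 − 9.925 = 5.100
Fold change = 2^(−5.100) = 0.0292

0.029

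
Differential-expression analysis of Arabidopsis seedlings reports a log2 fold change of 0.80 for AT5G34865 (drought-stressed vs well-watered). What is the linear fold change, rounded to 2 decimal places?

Fold change = 2^(0.80) = 1.741

1.74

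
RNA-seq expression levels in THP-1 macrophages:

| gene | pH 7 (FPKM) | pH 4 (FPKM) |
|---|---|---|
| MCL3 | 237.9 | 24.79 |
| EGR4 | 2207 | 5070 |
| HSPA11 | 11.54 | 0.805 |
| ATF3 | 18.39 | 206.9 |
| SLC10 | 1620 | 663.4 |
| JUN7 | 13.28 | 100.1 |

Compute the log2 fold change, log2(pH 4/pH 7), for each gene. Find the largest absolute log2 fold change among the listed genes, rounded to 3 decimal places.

log2(24.79/237.9) = -3.263  (MCL3)
log2(5070/2207) = 1.200  (EGR4)
log2(0.805/11.54) = -3.842  (HSPA11)
log2(206.9/18.39) = 3.492  (ATF3)
log2(663.4/1620) = -1.288  (SLC10)
log2(100.1/13.28) = 2.914  (JUN7)
The largest magnitude belongs to HSPA11.

3.842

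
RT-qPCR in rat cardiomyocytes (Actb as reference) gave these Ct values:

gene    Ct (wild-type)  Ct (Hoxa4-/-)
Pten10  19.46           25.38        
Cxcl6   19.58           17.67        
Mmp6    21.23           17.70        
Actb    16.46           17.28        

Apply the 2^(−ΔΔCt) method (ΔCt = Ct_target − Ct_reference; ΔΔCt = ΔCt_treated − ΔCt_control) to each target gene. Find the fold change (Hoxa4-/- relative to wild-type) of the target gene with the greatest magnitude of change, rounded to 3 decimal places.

0.029

Pten10: ΔΔCt = (25.38−17.28) − (19.46−16.46) = 8.10 − 3.00 = 5.10; fold change = 2^-5.10 = 0.029
Cxcl6: ΔΔCt = (17.67−17.28) − (19.58−16.46) = 0.39 − 3.12 = -2.73; fold change = 2^2.73 = 6.635
Mmp6: ΔΔCt = (17.70−17.28) − (21.23−16.46) = 0.42 − 4.77 = -4.35; fold change = 2^4.35 = 20.393
Pten10 has the largest |ΔΔCt| = 5.10.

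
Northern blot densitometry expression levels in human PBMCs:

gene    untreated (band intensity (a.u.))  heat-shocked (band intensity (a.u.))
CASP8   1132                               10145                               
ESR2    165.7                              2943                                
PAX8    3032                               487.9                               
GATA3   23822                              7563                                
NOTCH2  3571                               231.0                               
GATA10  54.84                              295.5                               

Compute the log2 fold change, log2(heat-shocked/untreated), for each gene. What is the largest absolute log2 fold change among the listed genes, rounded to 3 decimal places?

4.151

log2(10145/1132) = 3.164  (CASP8)
log2(2943/165.7) = 4.151  (ESR2)
log2(487.9/3032) = -2.636  (PAX8)
log2(7563/23822) = -1.655  (GATA3)
log2(231.0/3571) = -3.950  (NOTCH2)
log2(295.5/54.84) = 2.430  (GATA10)
The largest magnitude belongs to ESR2.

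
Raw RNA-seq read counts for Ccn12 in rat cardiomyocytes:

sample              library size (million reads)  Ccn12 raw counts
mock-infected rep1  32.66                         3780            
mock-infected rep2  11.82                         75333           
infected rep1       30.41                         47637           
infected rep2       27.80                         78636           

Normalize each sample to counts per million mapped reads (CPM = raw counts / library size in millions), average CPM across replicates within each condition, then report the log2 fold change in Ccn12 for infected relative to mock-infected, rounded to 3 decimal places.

CPM(mock-infected rep1) = 3780 / 32.66 = 115.7379
CPM(mock-infected rep2) = 75333 / 11.82 = 6373.3503
CPM(infected rep1) = 47637 / 30.41 = 1566.4913
CPM(infected rep2) = 78636 / 27.80 = 2828.6331
mean CPM(mock-infected) = 3244.5441; mean CPM(infected) = 2197.5622
Fold change = 2197.5622 / 3244.5441 = 0.67731
log2(0.67731) = -0.5621

-0.562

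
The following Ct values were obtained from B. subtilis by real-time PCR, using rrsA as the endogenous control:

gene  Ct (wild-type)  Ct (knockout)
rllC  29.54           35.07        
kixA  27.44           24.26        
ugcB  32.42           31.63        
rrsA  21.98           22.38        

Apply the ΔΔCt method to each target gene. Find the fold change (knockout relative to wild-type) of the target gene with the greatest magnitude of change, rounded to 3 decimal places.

rllC: ΔΔCt = (35.07−22.38) − (29.54−21.98) = 12.69 − 7.56 = 5.13; fold change = 2^-5.13 = 0.029
kixA: ΔΔCt = (24.26−22.38) − (27.44−21.98) = 1.88 − 5.46 = -3.58; fold change = 2^3.58 = 11.959
ugcB: ΔΔCt = (31.63−22.38) − (32.42−21.98) = 9.25 − 10.44 = -1.19; fold change = 2^1.19 = 2.282
rllC has the largest |ΔΔCt| = 5.13.

0.029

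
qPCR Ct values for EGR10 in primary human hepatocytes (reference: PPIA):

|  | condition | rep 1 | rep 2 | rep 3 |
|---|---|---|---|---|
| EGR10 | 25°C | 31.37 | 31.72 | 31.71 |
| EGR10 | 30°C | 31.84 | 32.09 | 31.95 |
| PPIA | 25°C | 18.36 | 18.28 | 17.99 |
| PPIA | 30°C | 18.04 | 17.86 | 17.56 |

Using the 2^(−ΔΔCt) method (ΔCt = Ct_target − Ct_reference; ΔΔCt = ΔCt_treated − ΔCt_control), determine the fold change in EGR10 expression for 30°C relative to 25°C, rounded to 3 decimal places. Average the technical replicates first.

0.595

Mean Ct: EGR10 25°C 31.600; EGR10 30°C 31.960; PPIA 25°C 18.210; PPIA 30°C 17.820
ΔCt(25°C) = 31.600 − 18.210 = 13.390
ΔCt(30°C) = 31.960 − 17.820 = 14.140
ΔΔCt = 14.140 − 13.390 = 0.750
Fold change = 2^(−0.750) = 0.5946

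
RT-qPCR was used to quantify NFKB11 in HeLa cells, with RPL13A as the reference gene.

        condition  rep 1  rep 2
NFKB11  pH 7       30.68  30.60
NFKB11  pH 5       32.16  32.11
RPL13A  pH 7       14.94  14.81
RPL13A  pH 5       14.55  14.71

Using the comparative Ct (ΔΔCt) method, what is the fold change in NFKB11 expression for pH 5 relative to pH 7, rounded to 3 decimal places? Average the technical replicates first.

Mean Ct: NFKB11 pH 7 30.640; NFKB11 pH 5 32.135; RPL13A pH 7 14.875; RPL13A pH 5 14.630
ΔCt(pH 7) = 30.640 − 14.875 = 15.765
ΔCt(pH 5) = 32.135 − 14.630 = 17.505
ΔΔCt = 17.505 − 15.765 = 1.740
Fold change = 2^(−1.740) = 0.2994

0.299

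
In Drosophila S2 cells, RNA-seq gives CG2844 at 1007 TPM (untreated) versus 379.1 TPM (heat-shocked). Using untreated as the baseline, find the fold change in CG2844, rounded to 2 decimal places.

Fold change = 379.1 / 1007 = 0.376
CG2844 is downregulated.

0.38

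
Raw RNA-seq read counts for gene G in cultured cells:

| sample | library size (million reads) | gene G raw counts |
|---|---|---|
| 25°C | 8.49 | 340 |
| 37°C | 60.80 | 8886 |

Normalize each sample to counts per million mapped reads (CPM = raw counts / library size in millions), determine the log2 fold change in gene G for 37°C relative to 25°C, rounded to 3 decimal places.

1.868

CPM(25°C) = 340 / 8.49 = 40.0471
CPM(37°C) = 8886 / 60.80 = 146.1513
Fold change = 146.1513 / 40.0471 = 3.64948
log2(3.64948) = 1.8677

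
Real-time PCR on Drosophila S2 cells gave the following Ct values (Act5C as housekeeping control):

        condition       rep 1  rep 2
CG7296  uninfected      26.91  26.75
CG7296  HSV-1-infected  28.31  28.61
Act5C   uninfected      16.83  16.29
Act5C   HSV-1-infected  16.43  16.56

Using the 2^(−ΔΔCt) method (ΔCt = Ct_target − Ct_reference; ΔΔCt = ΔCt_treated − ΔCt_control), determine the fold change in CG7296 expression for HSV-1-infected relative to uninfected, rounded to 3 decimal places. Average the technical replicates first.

Mean Ct: CG7296 uninfected 26.830; CG7296 HSV-1-infected 28.460; Act5C uninfected 16.560; Act5C HSV-1-infected 16.495
ΔCt(uninfected) = 26.830 − 16.560 = 10.270
ΔCt(HSV-1-infected) = 28.460 − 16.495 = 11.965
ΔΔCt = 11.965 − 10.270 = 1.695
Fold change = 2^(−1.695) = 0.3089

0.309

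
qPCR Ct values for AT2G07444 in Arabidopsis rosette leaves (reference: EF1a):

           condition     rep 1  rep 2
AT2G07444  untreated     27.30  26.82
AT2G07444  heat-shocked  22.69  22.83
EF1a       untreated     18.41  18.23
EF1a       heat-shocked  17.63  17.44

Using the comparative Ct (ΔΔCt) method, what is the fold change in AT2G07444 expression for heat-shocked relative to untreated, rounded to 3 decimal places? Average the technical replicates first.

Mean Ct: AT2G07444 untreated 27.060; AT2G07444 heat-shocked 22.760; EF1a untreated 18.320; EF1a heat-shocked 17.535
ΔCt(untreated) = 27.060 − 18.320 = 8.740
ΔCt(heat-shocked) = 22.760 − 17.535 = 5.225
ΔΔCt = 5.225 − 8.740 = -3.515
Fold change = 2^(−(-3.515)) = 2^3.515 = 11.4320

11.432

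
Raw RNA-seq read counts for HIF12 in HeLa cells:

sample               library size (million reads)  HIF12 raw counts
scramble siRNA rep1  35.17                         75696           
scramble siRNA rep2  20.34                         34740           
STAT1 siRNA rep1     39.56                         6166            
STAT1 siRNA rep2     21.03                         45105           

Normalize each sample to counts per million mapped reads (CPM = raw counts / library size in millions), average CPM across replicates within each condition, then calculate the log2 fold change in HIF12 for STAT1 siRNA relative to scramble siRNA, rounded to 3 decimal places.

-0.747

CPM(scramble siRNA rep1) = 75696 / 35.17 = 2152.2889
CPM(scramble siRNA rep2) = 34740 / 20.34 = 1707.9646
CPM(STAT1 siRNA rep1) = 6166 / 39.56 = 155.8645
CPM(STAT1 siRNA rep2) = 45105 / 21.03 = 2144.7932
mean CPM(scramble siRNA) = 1930.1267; mean CPM(STAT1 siRNA) = 1150.3288
Fold change = 1150.3288 / 1930.1267 = 0.59599
log2(0.59599) = -0.7466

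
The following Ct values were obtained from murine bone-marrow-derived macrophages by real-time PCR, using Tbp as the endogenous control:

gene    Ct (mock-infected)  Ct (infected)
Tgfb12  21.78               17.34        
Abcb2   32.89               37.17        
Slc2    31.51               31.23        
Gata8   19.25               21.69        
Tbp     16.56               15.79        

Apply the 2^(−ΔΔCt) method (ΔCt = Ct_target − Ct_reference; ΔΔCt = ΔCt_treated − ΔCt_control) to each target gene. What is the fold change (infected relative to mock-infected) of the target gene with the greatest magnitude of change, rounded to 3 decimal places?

0.030

Tgfb12: ΔΔCt = (17.34−15.79) − (21.78−16.56) = 1.55 − 5.22 = -3.67; fold change = 2^3.67 = 12.729
Abcb2: ΔΔCt = (37.17−15.79) − (32.89−16.56) = 21.38 − 16.33 = 5.05; fold change = 2^-5.05 = 0.030
Slc2: ΔΔCt = (31.23−15.79) − (31.51−16.56) = 15.44 − 14.95 = 0.49; fold change = 2^-0.49 = 0.712
Gata8: ΔΔCt = (21.69−15.79) − (19.25−16.56) = 5.90 − 2.69 = 3.21; fold change = 2^-3.21 = 0.108
Abcb2 has the largest |ΔΔCt| = 5.05.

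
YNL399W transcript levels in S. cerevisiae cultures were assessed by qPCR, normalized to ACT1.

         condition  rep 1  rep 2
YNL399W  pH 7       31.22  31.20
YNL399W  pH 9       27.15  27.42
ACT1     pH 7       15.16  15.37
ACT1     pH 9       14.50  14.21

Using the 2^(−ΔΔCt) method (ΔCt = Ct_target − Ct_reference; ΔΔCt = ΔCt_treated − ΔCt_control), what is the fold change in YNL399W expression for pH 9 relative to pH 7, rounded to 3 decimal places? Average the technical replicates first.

8.084

Mean Ct: YNL399W pH 7 31.210; YNL399W pH 9 27.285; ACT1 pH 7 15.265; ACT1 pH 9 14.355
ΔCt(pH 7) = 31.210 − 15.265 = 15.945
ΔCt(pH 9) = 27.285 − 14.355 = 12.930
ΔΔCt = 12.930 − 15.945 = -3.015
Fold change = 2^(−(-3.015)) = 2^3.015 = 8.0836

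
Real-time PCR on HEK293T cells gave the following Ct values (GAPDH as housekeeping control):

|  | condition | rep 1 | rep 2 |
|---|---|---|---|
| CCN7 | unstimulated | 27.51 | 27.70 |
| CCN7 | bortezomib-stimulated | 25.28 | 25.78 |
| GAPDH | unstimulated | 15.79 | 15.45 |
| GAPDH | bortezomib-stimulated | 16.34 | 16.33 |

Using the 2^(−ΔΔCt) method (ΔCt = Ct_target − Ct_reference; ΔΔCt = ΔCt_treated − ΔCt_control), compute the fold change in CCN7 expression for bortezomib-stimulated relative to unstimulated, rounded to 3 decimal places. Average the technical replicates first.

Mean Ct: CCN7 unstimulated 27.605; CCN7 bortezomib-stimulated 25.530; GAPDH unstimulated 15.620; GAPDH bortezomib-stimulated 16.335
ΔCt(unstimulated) = 27.605 − 15.620 = 11.985
ΔCt(bortezomib-stimulated) = 25.530 − 16.335 = 9.195
ΔΔCt = 9.195 − 11.985 = -2.790
Fold change = 2^(−(-2.790)) = 2^2.790 = 6.9163

6.916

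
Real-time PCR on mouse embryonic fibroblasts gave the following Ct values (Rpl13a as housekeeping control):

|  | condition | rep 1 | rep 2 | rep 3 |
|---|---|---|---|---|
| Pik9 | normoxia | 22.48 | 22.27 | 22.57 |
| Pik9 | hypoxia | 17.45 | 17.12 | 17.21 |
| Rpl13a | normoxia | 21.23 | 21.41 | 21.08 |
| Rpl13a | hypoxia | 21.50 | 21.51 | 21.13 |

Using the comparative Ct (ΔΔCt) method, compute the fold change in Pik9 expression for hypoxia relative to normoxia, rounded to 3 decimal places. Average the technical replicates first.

Mean Ct: Pik9 normoxia 22.440; Pik9 hypoxia 17.260; Rpl13a normoxia 21.240; Rpl13a hypoxia 21.380
ΔCt(normoxia) = 22.440 − 21.240 = 1.200
ΔCt(hypoxia) = 17.260 − 21.380 = -4.120
ΔΔCt = -4.120 − 1.200 = -5.320
Fold change = 2^(−(-5.320)) = 2^5.320 = 39.9466

39.947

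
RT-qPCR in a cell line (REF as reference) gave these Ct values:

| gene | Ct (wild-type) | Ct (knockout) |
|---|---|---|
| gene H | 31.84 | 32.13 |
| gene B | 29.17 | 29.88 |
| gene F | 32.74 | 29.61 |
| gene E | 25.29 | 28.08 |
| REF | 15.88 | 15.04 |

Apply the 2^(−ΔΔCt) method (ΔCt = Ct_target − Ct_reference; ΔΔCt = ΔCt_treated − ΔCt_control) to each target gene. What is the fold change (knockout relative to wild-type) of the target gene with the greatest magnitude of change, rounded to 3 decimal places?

gene H: ΔΔCt = (32.13−15.04) − (31.84−15.88) = 17.09 − 15.96 = 1.13; fold change = 2^-1.13 = 0.457
gene B: ΔΔCt = (29.88−15.04) − (29.17−15.88) = 14.84 − 13.29 = 1.55; fold change = 2^-1.55 = 0.342
gene F: ΔΔCt = (29.61−15.04) − (32.74−15.88) = 14.57 − 16.86 = -2.29; fold change = 2^2.29 = 4.891
gene E: ΔΔCt = (28.08−15.04) − (25.29−15.88) = 13.04 − 9.41 = 3.63; fold change = 2^-3.63 = 0.081
gene E has the largest |ΔΔCt| = 3.63.

0.081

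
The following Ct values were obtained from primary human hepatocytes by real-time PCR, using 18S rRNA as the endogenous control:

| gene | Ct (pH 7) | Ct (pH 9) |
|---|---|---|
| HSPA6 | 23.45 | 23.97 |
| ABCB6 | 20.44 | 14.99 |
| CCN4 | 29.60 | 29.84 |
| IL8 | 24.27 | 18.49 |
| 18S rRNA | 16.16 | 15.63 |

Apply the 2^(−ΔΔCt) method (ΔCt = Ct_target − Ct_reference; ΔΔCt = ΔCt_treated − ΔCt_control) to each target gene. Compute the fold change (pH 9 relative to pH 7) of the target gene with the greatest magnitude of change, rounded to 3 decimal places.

38.055

HSPA6: ΔΔCt = (23.97−15.63) − (23.45−16.16) = 8.34 − 7.29 = 1.05; fold change = 2^-1.05 = 0.483
ABCB6: ΔΔCt = (14.99−15.63) − (20.44−16.16) = -0.64 − 4.28 = -4.92; fold change = 2^4.92 = 30.274
CCN4: ΔΔCt = (29.84−15.63) − (29.60−16.16) = 14.21 − 13.44 = 0.77; fold change = 2^-0.77 = 0.586
IL8: ΔΔCt = (18.49−15.63) − (24.27−16.16) = 2.86 − 8.11 = -5.25; fold change = 2^5.25 = 38.055
IL8 has the largest |ΔΔCt| = 5.25.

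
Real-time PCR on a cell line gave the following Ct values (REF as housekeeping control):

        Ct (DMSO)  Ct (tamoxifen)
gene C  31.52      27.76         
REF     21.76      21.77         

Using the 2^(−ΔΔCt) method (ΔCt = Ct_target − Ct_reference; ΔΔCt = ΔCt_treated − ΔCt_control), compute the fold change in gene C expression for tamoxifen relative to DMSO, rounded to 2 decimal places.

13.64

ΔCt(DMSO) = 31.520 − 21.760 = 9.760
ΔCt(tamoxifen) = 27.760 − 21.770 = 5.990
ΔΔCt = 5.990 − 9.760 = -3.770
Fold change = 2^(−(-3.770)) = 2^3.770 = 13.642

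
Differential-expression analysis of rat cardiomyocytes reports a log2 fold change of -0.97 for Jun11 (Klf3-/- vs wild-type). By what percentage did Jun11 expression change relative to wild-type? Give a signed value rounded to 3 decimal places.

-48.949%

Fold change = 2^(-0.97) = 0.5105
Percent change = (FC − 1) × 100% = (0.5105 − 1) × 100 = -48.949%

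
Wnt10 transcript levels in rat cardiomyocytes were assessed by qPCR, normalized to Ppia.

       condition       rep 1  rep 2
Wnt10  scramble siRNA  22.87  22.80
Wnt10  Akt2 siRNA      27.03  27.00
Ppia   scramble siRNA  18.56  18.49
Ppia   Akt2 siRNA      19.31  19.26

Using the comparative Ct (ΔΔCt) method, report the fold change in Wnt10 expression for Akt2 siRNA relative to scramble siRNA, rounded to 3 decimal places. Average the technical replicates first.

Mean Ct: Wnt10 scramble siRNA 22.835; Wnt10 Akt2 siRNA 27.015; Ppia scramble siRNA 18.525; Ppia Akt2 siRNA 19.285
ΔCt(scramble siRNA) = 22.835 − 18.525 = 4.310
ΔCt(Akt2 siRNA) = 27.015 − 19.285 = 7.730
ΔΔCt = 7.730 − 4.310 = 3.420
Fold change = 2^(−3.420) = 0.0934

0.093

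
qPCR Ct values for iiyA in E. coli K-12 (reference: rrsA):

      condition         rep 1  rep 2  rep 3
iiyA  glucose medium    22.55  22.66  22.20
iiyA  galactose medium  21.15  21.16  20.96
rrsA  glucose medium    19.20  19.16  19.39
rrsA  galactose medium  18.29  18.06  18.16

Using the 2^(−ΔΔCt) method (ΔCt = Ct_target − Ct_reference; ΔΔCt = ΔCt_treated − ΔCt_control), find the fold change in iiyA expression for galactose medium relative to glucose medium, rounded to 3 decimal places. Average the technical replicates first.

Mean Ct: iiyA glucose medium 22.470; iiyA galactose medium 21.090; rrsA glucose medium 19.250; rrsA galactose medium 18.170
ΔCt(glucose medium) = 22.470 − 19.250 = 3.220
ΔCt(galactose medium) = 21.090 − 18.170 = 2.920
ΔΔCt = 2.920 − 3.220 = -0.300
Fold change = 2^(−(-0.300)) = 2^0.300 = 1.2311

1.231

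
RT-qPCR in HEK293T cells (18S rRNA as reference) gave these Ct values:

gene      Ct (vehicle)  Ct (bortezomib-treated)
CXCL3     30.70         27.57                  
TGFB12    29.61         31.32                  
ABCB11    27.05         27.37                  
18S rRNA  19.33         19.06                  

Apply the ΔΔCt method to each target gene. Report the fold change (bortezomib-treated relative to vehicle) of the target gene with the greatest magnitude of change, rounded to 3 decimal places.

CXCL3: ΔΔCt = (27.57−19.06) − (30.70−19.33) = 8.51 − 11.37 = -2.86; fold change = 2^2.86 = 7.260
TGFB12: ΔΔCt = (31.32−19.06) − (29.61−19.33) = 12.26 − 10.28 = 1.98; fold change = 2^-1.98 = 0.253
ABCB11: ΔΔCt = (27.37−19.06) − (27.05−19.33) = 8.31 − 7.72 = 0.59; fold change = 2^-0.59 = 0.664
CXCL3 has the largest |ΔΔCt| = 2.86.

7.260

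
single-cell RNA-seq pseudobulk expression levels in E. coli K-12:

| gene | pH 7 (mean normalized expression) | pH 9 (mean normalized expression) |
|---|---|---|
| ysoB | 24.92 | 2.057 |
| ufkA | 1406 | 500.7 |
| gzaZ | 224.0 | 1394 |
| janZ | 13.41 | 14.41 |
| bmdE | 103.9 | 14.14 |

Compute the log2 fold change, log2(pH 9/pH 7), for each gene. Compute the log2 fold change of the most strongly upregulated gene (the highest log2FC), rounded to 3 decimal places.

log2(2.057/24.92) = -3.599  (ysoB)
log2(500.7/1406) = -1.490  (ufkA)
log2(1394/224.0) = 2.638  (gzaZ)
log2(14.41/13.41) = 0.104  (janZ)
log2(14.14/103.9) = -2.877  (bmdE)
gzaZ is most strongly upregulated.

2.638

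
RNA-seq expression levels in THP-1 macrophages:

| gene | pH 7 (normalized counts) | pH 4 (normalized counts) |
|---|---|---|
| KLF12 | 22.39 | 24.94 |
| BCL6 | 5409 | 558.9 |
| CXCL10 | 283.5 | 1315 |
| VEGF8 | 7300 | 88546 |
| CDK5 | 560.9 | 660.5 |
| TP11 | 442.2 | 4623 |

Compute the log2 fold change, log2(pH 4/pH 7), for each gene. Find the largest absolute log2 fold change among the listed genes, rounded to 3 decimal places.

3.600

log2(24.94/22.39) = 0.156  (KLF12)
log2(558.9/5409) = -3.275  (BCL6)
log2(1315/283.5) = 2.214  (CXCL10)
log2(88546/7300) = 3.600  (VEGF8)
log2(660.5/560.9) = 0.236  (CDK5)
log2(4623/442.2) = 3.386  (TP11)
The largest magnitude belongs to VEGF8.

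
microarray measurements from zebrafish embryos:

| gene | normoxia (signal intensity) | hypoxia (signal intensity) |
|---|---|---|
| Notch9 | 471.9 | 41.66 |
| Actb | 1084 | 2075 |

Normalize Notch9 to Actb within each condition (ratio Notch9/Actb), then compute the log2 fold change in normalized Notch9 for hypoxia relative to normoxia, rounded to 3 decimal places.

-4.438

Notch9/Actb (normoxia) = 471.9 / 1084 = 0.43533
Notch9/Actb (hypoxia) = 41.66 / 2075 = 0.020077
Fold change = 0.020077 / 0.43533 = 0.0461
log2(0.0461) = -4.4385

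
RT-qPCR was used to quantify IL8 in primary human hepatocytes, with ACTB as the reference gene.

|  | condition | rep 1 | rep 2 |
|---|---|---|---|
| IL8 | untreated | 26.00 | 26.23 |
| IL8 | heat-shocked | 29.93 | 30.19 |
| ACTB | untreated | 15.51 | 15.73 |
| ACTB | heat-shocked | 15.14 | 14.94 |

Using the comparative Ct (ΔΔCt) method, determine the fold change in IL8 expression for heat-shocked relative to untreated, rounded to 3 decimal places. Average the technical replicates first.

Mean Ct: IL8 untreated 26.115; IL8 heat-shocked 30.060; ACTB untreated 15.620; ACTB heat-shocked 15.040
ΔCt(untreated) = 26.115 − 15.620 = 10.495
ΔCt(heat-shocked) = 30.060 − 15.040 = 15.020
ΔΔCt = 15.020 − 10.495 = 4.525
Fold change = 2^(−4.525) = 0.0434

0.043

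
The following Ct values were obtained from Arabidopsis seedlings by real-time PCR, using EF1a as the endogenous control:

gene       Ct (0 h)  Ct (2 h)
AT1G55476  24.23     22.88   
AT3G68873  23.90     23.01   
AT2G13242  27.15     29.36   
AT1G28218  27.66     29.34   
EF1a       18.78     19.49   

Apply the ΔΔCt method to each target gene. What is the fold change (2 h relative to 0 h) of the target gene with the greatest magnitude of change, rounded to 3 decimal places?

AT1G55476: ΔΔCt = (22.88−19.49) − (24.23−18.78) = 3.39 − 5.45 = -2.06; fold change = 2^2.06 = 4.170
AT3G68873: ΔΔCt = (23.01−19.49) − (23.90−18.78) = 3.52 − 5.12 = -1.60; fold change = 2^1.60 = 3.031
AT2G13242: ΔΔCt = (29.36−19.49) − (27.15−18.78) = 9.87 − 8.37 = 1.50; fold change = 2^-1.50 = 0.354
AT1G28218: ΔΔCt = (29.34−19.49) − (27.66−18.78) = 9.85 − 8.88 = 0.97; fold change = 2^-0.97 = 0.511
AT1G55476 has the largest |ΔΔCt| = 2.06.

4.170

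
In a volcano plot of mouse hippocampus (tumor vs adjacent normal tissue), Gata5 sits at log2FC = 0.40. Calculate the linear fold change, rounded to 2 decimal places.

Fold change = 2^(0.40) = 1.320

1.32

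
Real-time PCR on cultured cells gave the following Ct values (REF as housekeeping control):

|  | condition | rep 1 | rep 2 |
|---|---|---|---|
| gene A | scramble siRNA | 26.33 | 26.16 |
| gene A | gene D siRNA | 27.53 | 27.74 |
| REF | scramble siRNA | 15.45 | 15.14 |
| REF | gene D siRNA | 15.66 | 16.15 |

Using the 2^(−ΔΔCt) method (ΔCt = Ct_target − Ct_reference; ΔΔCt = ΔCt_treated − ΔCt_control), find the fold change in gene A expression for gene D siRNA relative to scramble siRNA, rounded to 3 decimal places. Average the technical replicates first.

0.582

Mean Ct: gene A scramble siRNA 26.245; gene A gene D siRNA 27.635; REF scramble siRNA 15.295; REF gene D siRNA 15.905
ΔCt(scramble siRNA) = 26.245 − 15.295 = 10.950
ΔCt(gene D siRNA) = 27.635 − 15.905 = 11.730
ΔΔCt = 11.730 − 10.950 = 0.780
Fold change = 2^(−0.780) = 0.5824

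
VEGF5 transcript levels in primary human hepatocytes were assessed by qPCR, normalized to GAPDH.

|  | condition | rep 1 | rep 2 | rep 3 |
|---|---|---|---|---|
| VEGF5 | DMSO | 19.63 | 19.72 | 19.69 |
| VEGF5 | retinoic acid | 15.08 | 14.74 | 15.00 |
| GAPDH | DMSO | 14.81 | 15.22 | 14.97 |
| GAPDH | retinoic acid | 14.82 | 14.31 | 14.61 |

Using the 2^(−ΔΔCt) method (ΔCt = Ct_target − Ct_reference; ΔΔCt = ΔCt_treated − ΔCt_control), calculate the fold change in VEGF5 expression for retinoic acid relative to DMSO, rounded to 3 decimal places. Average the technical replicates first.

Mean Ct: VEGF5 DMSO 19.680; VEGF5 retinoic acid 14.940; GAPDH DMSO 15.000; GAPDH retinoic acid 14.580
ΔCt(DMSO) = 19.680 − 15.000 = 4.680
ΔCt(retinoic acid) = 14.940 − 14.580 = 0.360
ΔΔCt = 0.360 − 4.680 = -4.320
Fold change = 2^(−(-4.320)) = 2^4.320 = 19.9733

19.973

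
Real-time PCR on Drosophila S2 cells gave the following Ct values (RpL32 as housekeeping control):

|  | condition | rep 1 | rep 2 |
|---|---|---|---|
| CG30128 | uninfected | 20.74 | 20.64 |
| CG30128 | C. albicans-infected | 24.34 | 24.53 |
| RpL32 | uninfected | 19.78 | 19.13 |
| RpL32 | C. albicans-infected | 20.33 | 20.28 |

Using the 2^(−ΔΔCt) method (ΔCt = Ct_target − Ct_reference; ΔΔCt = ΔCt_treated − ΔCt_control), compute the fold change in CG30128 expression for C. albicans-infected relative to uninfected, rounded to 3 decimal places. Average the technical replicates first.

0.134

Mean Ct: CG30128 uninfected 20.690; CG30128 C. albicans-infected 24.435; RpL32 uninfected 19.455; RpL32 C. albicans-infected 20.305
ΔCt(uninfected) = 20.690 − 19.455 = 1.235
ΔCt(C. albicans-infected) = 24.435 − 20.305 = 4.130
ΔΔCt = 4.130 − 1.235 = 2.895
Fold change = 2^(−2.895) = 0.1344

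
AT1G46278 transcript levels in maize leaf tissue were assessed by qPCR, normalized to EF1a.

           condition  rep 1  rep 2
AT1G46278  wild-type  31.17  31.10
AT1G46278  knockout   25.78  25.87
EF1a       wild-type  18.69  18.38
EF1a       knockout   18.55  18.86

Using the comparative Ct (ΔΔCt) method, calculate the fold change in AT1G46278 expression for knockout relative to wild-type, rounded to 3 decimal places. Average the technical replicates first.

Mean Ct: AT1G46278 wild-type 31.135; AT1G46278 knockout 25.825; EF1a wild-type 18.535; EF1a knockout 18.705
ΔCt(wild-type) = 31.135 − 18.535 = 12.600
ΔCt(knockout) = 25.825 − 18.705 = 7.120
ΔΔCt = 7.120 − 12.600 = -5.480
Fold change = 2^(−(-5.480)) = 2^5.480 = 44.6318

44.632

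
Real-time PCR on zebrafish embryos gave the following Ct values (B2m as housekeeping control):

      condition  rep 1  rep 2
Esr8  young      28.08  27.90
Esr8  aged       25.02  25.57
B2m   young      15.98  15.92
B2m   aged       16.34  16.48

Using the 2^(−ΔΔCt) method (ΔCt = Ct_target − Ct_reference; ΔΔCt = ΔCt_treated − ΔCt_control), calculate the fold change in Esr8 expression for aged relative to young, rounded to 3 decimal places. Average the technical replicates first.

8.907

Mean Ct: Esr8 young 27.990; Esr8 aged 25.295; B2m young 15.950; B2m aged 16.410
ΔCt(young) = 27.990 − 15.950 = 12.040
ΔCt(aged) = 25.295 − 16.410 = 8.885
ΔΔCt = 8.885 − 12.040 = -3.155
Fold change = 2^(−(-3.155)) = 2^3.155 = 8.9074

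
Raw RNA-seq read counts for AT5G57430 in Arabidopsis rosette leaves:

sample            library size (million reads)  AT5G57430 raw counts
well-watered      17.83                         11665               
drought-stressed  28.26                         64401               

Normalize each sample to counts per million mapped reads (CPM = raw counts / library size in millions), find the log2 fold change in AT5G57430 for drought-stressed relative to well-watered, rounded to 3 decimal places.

1.800

CPM(well-watered) = 11665 / 17.83 = 654.2344
CPM(drought-stressed) = 64401 / 28.26 = 2278.8747
Fold change = 2278.8747 / 654.2344 = 3.48327
log2(3.48327) = 1.8004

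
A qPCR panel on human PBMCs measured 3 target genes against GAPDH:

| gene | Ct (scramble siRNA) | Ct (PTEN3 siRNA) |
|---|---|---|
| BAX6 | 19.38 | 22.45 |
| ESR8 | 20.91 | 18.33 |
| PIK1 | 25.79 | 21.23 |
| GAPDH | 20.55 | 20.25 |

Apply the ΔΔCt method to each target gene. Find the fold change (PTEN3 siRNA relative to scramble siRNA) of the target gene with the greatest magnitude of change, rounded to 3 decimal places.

19.160

BAX6: ΔΔCt = (22.45−20.25) − (19.38−20.55) = 2.20 − (-1.17) = 3.37; fold change = 2^-3.37 = 0.097
ESR8: ΔΔCt = (18.33−20.25) − (20.91−20.55) = -1.92 − 0.36 = -2.28; fold change = 2^2.28 = 4.857
PIK1: ΔΔCt = (21.23−20.25) − (25.79−20.55) = 0.98 − 5.24 = -4.26; fold change = 2^4.26 = 19.160
PIK1 has the largest |ΔΔCt| = 4.26.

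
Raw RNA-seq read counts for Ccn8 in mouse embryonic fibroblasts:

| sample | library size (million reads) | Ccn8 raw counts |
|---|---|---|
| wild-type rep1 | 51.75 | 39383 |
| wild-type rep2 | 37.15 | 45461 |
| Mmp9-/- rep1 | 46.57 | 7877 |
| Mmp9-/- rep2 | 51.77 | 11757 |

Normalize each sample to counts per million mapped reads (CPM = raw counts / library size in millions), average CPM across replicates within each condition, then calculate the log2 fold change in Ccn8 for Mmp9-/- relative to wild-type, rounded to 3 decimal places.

CPM(wild-type rep1) = 39383 / 51.75 = 761.0242
CPM(wild-type rep2) = 45461 / 37.15 = 1223.7147
CPM(Mmp9-/- rep1) = 7877 / 46.57 = 169.1432
CPM(Mmp9-/- rep2) = 11757 / 51.77 = 227.1006
mean CPM(wild-type) = 992.3694; mean CPM(Mmp9-/-) = 198.1219
Fold change = 198.1219 / 992.3694 = 0.19965
log2(0.19965) = -2.3245

-2.324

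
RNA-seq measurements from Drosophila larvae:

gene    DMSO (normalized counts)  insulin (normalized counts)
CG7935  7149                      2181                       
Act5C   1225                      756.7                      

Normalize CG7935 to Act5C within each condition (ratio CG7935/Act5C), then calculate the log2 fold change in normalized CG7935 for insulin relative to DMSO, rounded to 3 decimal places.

CG7935/Act5C (DMSO) = 7149 / 1225 = 5.8359
CG7935/Act5C (insulin) = 2181 / 756.7 = 2.8823
Fold change = 2.8823 / 5.8359 = 0.4939
log2(0.4939) = -1.0178

-1.018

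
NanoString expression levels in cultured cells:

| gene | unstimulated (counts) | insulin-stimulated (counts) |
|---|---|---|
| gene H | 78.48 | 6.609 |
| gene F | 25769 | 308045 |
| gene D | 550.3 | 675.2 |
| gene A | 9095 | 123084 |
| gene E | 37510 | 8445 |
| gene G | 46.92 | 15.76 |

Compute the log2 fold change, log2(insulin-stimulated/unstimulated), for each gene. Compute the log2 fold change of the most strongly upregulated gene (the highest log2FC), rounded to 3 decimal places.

log2(6.609/78.48) = -3.570  (gene H)
log2(308045/25769) = 3.579  (gene F)
log2(675.2/550.3) = 0.295  (gene D)
log2(123084/9095) = 3.758  (gene A)
log2(8445/37510) = -2.151  (gene E)
log2(15.76/46.92) = -1.574  (gene G)
gene A is most strongly upregulated.

3.758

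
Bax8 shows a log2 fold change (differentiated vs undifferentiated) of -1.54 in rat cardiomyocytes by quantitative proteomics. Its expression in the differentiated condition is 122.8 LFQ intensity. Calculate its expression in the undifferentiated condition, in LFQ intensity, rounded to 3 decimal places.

357.096

Fold change = 2^(-1.54) = 0.3439
undifferentiated expression = 122.8 / 0.3439 = 357.096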